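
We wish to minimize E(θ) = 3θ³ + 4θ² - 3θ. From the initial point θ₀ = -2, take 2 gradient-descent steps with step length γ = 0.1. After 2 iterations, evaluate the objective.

-5544.467717243

E′(θ) = 9θ² + 8θ - 3
Step 1: E′(-2) = 17; θ₁ = -2 − 0.1·17 = -3.7
Step 2: E′(-3.7) = 90.61; θ₂ = -3.7 − 0.1·90.61 = -12.761
E(-12.761) = -5544.467717243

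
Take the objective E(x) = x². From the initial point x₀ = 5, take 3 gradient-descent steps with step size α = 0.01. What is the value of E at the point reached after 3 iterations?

E′(x) = 2x
x₁ = 5 − 0.01·10 = 4.9
x₂ = 4.9 − 0.01·9.8 = 4.802
x₃ = 4.802 − 0.01·9.604 = 4.70596
E(4.70596) = 22.1460595216

22.1460595216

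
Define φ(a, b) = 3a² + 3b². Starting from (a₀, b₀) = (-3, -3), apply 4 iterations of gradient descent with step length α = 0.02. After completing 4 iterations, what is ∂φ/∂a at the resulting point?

∇φ = (6a, 6b)
(a₁, b₁) = (-3, -3) − 0.02·(-18, -18) = (-2.64, -2.64)
(a₂, b₂) = (-2.64, -2.64) − 0.02·(-15.84, -15.84) = (-2.3232, -2.3232)
(a₃, b₃) = (-2.3232, -2.3232) − 0.02·(-13.9392, -13.9392) = (-2.044416, -2.044416)
(a₄, b₄) = (-2.044416, -2.044416) − 0.02·(-12.266496, -12.266496) = (-1.79908608, -1.79908608)
∂φ/∂a at (-1.79908608, -1.79908608) = -10.79451648

-10.79451648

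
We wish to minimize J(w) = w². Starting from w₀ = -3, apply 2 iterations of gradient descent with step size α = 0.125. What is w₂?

-1.6875

J′(w) = 2w
Step 1: J′(-3) = -6; w₁ = -3 − 0.125·(-6) = -2.25
Step 2: J′(-2.25) = -4.5; w₂ = -2.25 − 0.125·(-4.5) = -1.6875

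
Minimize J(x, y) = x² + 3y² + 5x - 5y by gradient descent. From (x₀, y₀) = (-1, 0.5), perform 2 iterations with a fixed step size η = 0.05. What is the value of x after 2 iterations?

∇J = (2x + 5, 6y - 5)
Step 1: at (-1, 0.5), ∇J = (3, -2) → (-1, 0.5) − 0.05·(3, -2) = (-1.15, 0.6)
Step 2: at (-1.15, 0.6), ∇J = (2.7, -1.4) → (-1.15, 0.6) − 0.05·(2.7, -1.4) = (-1.285, 0.67)
x = -1.285

-1.285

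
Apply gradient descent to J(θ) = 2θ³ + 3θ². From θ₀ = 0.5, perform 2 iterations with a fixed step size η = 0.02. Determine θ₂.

J′(θ) = 6θ² + 6θ
θ₁ = 0.5 − 0.02·4.5 = 0.41
θ₂ = 0.41 − 0.02·3.4686 = 0.340628

0.340628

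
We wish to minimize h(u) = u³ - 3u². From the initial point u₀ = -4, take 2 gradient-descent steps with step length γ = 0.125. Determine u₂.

-86.125

h′(u) = 3u² - 6u
u₁ = -4 − 0.125·72 = -13
u₂ = -13 − 0.125·585 = -86.125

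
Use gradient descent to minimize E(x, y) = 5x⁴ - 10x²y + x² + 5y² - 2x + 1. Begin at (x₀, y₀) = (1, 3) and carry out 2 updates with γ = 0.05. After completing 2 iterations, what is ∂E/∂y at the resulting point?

∇E = (20x³ - 20xy + 2x - 2, -10x² + 10y)
(x₁, y₁) = (1, 3) − 0.05·(-40, 20) = (3, 2)
(x₂, y₂) = (3, 2) − 0.05·(424, -70) = (-18.2, 5.5)
∂E/∂y at (-18.2, 5.5) = -3257.4

-3257.4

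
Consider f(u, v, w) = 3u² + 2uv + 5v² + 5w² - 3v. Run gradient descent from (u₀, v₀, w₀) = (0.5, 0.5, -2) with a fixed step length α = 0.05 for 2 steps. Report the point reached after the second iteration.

(0.175, 0.295, -0.5)

∇f = (6u + 2v, 2u + 10v - 3, 10w)
(u₁, v₁, w₁) = (0.5, 0.5, -2) − 0.05·(4, 3, -20) = (0.3, 0.35, -1)
(u₂, v₂, w₂) = (0.3, 0.35, -1) − 0.05·(2.5, 1.1, -10) = (0.175, 0.295, -0.5)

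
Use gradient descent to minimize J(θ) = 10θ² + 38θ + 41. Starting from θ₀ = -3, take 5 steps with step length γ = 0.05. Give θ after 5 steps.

J′(θ) = 20θ + 38
Step 1: J′(-3) = -22; θ₁ = -3 − 0.05·(-22) = -1.9
Step 2: J′(-1.9) = 0; θ₂ = -1.9 − 0.05·0 = -1.9
Step 3: J′(-1.9) = 0; θ₃ = -1.9 − 0.05·0 = -1.9
Step 4: J′(-1.9) = 0; θ₄ = -1.9 − 0.05·0 = -1.9
Step 5: J′(-1.9) = 0; θ₅ = -1.9 − 0.05·0 = -1.9

-1.9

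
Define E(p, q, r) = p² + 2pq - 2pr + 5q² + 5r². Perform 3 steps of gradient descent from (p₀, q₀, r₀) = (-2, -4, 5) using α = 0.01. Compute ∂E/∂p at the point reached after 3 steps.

-15.556288

∇E = (2p + 2q - 2r, 2p + 10q, -2p + 10r)
Step 1: at (-2, -4, 5), ∇E = (-22, -44, 54) → (-2, -4, 5) − 0.01·(-22, -44, 54) = (-1.78, -3.56, 4.46)
Step 2: at (-1.78, -3.56, 4.46), ∇E = (-19.6, -39.16, 48.16) → (-1.78, -3.56, 4.46) − 0.01·(-19.6, -39.16, 48.16) = (-1.584, -3.1684, 3.9784)
Step 3: at (-1.584, -3.1684, 3.9784), ∇E = (-17.4616, -34.852, 42.952) → (-1.584, -3.1684, 3.9784) − 0.01·(-17.4616, -34.852, 42.952) = (-1.409384, -2.81988, 3.54888)
∂E/∂p at (-1.409384, -2.81988, 3.54888) = -15.556288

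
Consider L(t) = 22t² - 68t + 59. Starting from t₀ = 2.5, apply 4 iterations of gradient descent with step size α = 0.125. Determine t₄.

392.96875

L′(t) = 44t - 68
t₁ = 2.5 − 0.125·42 = -2.75
t₂ = -2.75 − 0.125·(-189) = 20.875
t₃ = 20.875 − 0.125·850.5 = -85.4375
t₄ = -85.4375 − 0.125·(-3827.25) = 392.96875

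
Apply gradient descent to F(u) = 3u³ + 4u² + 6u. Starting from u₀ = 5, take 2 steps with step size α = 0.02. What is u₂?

F′(u) = 9u² + 8u + 6
u₁ = 5 − 0.02·271 = -0.42
u₂ = -0.42 − 0.02·4.2276 = -0.504552

-0.504552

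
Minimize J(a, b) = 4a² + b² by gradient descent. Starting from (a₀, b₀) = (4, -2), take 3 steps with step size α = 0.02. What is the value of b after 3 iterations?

∇J = (8a, 2b)
Step 1: at (4, -2), ∇J = (32, -4) → (4, -2) − 0.02·(32, -4) = (3.36, -1.92)
Step 2: at (3.36, -1.92), ∇J = (26.88, -3.84) → (3.36, -1.92) − 0.02·(26.88, -3.84) = (2.8224, -1.8432)
Step 3: at (2.8224, -1.8432), ∇J = (22.5792, -3.6864) → (2.8224, -1.8432) − 0.02·(22.5792, -3.6864) = (2.370816, -1.769472)
b = -1.769472

-1.769472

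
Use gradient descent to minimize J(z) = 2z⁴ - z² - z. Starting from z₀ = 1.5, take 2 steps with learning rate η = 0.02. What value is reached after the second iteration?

J′(z) = 8z³ - 2z - 1
z₁ = 1.5 − 0.02·23 = 1.04
z₂ = 1.04 − 0.02·5.918912 = 0.92162176

0.92162176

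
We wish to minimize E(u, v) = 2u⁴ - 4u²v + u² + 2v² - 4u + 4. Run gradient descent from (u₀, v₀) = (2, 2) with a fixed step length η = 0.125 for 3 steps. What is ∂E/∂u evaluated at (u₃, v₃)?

∇E = (8u³ - 8uv + 2u - 4, -4u² + 4v)
(u₁, v₁) = (2, 2) − 0.125·(32, -8) = (-2, 3)
(u₂, v₂) = (-2, 3) − 0.125·(-24, -4) = (1, 3.5)
(u₃, v₃) = (1, 3.5) − 0.125·(-22, 10) = (3.75, 2.25)
∂E/∂u at (3.75, 2.25) = 357.875

357.875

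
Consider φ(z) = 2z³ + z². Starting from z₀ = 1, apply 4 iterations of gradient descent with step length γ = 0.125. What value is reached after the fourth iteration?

0

φ′(z) = 6z² + 2z
z₁ = 1 − 0.125·8 = 0
z₂ = 0 − 0.125·0 = 0
z₃ = 0 − 0.125·0 = 0
z₄ = 0 − 0.125·0 = 0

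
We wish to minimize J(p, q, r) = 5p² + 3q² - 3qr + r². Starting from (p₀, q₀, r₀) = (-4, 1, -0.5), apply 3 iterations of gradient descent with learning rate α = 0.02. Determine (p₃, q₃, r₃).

(-2.048, 0.614932, -0.294744)

∇J = (10p, 6q - 3r, -3q + 2r)
Step 1: at (-4, 1, -0.5), ∇J = (-40, 7.5, -4) → (-4, 1, -0.5) − 0.02·(-40, 7.5, -4) = (-3.2, 0.85, -0.42)
Step 2: at (-3.2, 0.85, -0.42), ∇J = (-32, 6.36, -3.39) → (-3.2, 0.85, -0.42) − 0.02·(-32, 6.36, -3.39) = (-2.56, 0.7228, -0.3522)
Step 3: at (-2.56, 0.7228, -0.3522), ∇J = (-25.6, 5.3934, -2.8728) → (-2.56, 0.7228, -0.3522) − 0.02·(-25.6, 5.3934, -2.8728) = (-2.048, 0.614932, -0.294744)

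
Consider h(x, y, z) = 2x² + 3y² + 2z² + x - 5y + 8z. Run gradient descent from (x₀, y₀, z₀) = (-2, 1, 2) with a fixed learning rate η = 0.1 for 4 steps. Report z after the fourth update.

∇h = (4x + 1, 6y - 5, 4z + 8)
(x₁, y₁, z₁) = (-2, 1, 2) − 0.1·(-7, 1, 16) = (-1.3, 0.9, 0.4)
(x₂, y₂, z₂) = (-1.3, 0.9, 0.4) − 0.1·(-4.2, 0.4, 9.6) = (-0.88, 0.86, -0.56)
(x₃, y₃, z₃) = (-0.88, 0.86, -0.56) − 0.1·(-2.52, 0.16, 5.76) = (-0.628, 0.844, -1.136)
(x₄, y₄, z₄) = (-0.628, 0.844, -1.136) − 0.1·(-1.512, 0.064, 3.456) = (-0.4768, 0.8376, -1.4816)
z = -1.4816

-1.4816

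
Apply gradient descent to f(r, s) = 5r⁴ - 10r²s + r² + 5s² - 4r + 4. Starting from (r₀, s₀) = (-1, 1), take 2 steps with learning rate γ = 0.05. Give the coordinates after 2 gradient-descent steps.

∇f = (20r³ - 20rs + 2r - 4, -10r² + 10s)
Step 1: at (-1, 1), ∇f = (-6, 0) → (-1, 1) − 0.05·(-6, 0) = (-0.7, 1)
Step 2: at (-0.7, 1), ∇f = (1.74, 5.1) → (-0.7, 1) − 0.05·(1.74, 5.1) = (-0.787, 0.745)

(-0.787, 0.745)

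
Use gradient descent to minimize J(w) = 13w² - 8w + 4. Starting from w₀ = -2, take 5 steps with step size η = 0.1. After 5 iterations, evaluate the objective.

7614.77280768

J′(w) = 26w - 8
Step 1: J′(-2) = -60; w₁ = -2 − 0.1·(-60) = 4
Step 2: J′(4) = 96; w₂ = 4 − 0.1·96 = -5.6
Step 3: J′(-5.6) = -153.6; w₃ = -5.6 − 0.1·(-153.6) = 9.76
Step 4: J′(9.76) = 245.76; w₄ = 9.76 − 0.1·245.76 = -14.816
Step 5: J′(-14.816) = -393.216; w₅ = -14.816 − 0.1·(-393.216) = 24.5056
J(24.5056) = 7614.77280768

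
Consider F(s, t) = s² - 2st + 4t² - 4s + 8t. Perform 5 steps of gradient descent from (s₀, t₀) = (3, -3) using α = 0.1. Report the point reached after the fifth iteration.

∇F = (2s - 2t - 4, -2s + 8t + 8)
(s₁, t₁) = (3, -3) − 0.1·(8, -22) = (2.2, -0.8)
(s₂, t₂) = (2.2, -0.8) − 0.1·(2, -2.8) = (2, -0.52)
(s₃, t₃) = (2, -0.52) − 0.1·(1.04, -0.16) = (1.896, -0.504)
(s₄, t₄) = (1.896, -0.504) − 0.1·(0.8, 0.176) = (1.816, -0.5216)
(s₅, t₅) = (1.816, -0.5216) − 0.1·(0.6752, 0.1952) = (1.74848, -0.54112)

(1.74848, -0.54112)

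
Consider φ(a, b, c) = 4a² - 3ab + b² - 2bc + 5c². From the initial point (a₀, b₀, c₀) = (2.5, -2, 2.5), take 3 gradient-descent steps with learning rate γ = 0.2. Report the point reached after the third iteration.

∇φ = (8a - 3b, -3a + 2b - 2c, -2b + 10c)
(a₁, b₁, c₁) = (2.5, -2, 2.5) − 0.2·(26, -16.5, 29) = (-2.7, 1.3, -3.3)
(a₂, b₂, c₂) = (-2.7, 1.3, -3.3) − 0.2·(-25.5, 17.3, -35.6) = (2.4, -2.16, 3.82)
(a₃, b₃, c₃) = (2.4, -2.16, 3.82) − 0.2·(25.68, -19.16, 42.52) = (-2.736, 1.672, -4.684)

(-2.736, 1.672, -4.684)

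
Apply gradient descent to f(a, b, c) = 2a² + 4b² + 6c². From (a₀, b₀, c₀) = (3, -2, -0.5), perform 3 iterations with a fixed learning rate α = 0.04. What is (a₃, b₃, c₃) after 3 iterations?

∇f = (4a, 8b, 12c)
Step 1: at (3, -2, -0.5), ∇f = (12, -16, -6) → (3, -2, -0.5) − 0.04·(12, -16, -6) = (2.52, -1.36, -0.26)
Step 2: at (2.52, -1.36, -0.26), ∇f = (10.08, -10.88, -3.12) → (2.52, -1.36, -0.26) − 0.04·(10.08, -10.88, -3.12) = (2.1168, -0.9248, -0.1352)
Step 3: at (2.1168, -0.9248, -0.1352), ∇f = (8.4672, -7.3984, -1.6224) → (2.1168, -0.9248, -0.1352) − 0.04·(8.4672, -7.3984, -1.6224) = (1.778112, -0.628864, -0.070304)

(1.778112, -0.628864, -0.070304)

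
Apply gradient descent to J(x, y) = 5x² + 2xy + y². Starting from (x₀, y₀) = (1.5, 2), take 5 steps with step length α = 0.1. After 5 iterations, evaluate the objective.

∇J = (10x + 2y, 2x + 2y)
(x₁, y₁) = (1.5, 2) − 0.1·(19, 7) = (-0.4, 1.3)
(x₂, y₂) = (-0.4, 1.3) − 0.1·(-1.4, 1.8) = (-0.26, 1.12)
(x₃, y₃) = (-0.26, 1.12) − 0.1·(-0.36, 1.72) = (-0.224, 0.948)
(x₄, y₄) = (-0.224, 0.948) − 0.1·(-0.344, 1.448) = (-0.1896, 0.8032)
(x₅, y₅) = (-0.1896, 0.8032) − 0.1·(-0.2896, 1.2272) = (-0.16064, 0.68048)
J(-0.16064, 0.68048) = 0.373454464

0.373454464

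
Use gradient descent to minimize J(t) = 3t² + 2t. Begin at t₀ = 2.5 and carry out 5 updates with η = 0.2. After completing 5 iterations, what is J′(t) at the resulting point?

J′(t) = 6t + 2
Step 1: J′(2.5) = 17; t₁ = 2.5 − 0.2·17 = -0.9
Step 2: J′(-0.9) = -3.4; t₂ = -0.9 − 0.2·(-3.4) = -0.22
Step 3: J′(-0.22) = 0.68; t₃ = -0.22 − 0.2·0.68 = -0.356
Step 4: J′(-0.356) = -0.136; t₄ = -0.356 − 0.2·(-0.136) = -0.3288
Step 5: J′(-0.3288) = 0.0272; t₅ = -0.3288 − 0.2·0.0272 = -0.33424
J′(t) at (-0.33424) = -0.00544

-0.00544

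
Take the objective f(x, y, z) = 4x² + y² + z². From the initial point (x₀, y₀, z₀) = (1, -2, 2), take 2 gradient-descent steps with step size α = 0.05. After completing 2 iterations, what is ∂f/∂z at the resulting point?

3.24

∇f = (8x, 2y, 2z)
(x₁, y₁, z₁) = (1, -2, 2) − 0.05·(8, -4, 4) = (0.6, -1.8, 1.8)
(x₂, y₂, z₂) = (0.6, -1.8, 1.8) − 0.05·(4.8, -3.6, 3.6) = (0.36, -1.62, 1.62)
∂f/∂z at (0.36, -1.62, 1.62) = 3.24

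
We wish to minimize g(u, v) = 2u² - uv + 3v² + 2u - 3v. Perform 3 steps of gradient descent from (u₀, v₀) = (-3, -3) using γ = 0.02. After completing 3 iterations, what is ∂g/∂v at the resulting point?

∇g = (4u - v + 2, -u + 6v - 3)
Step 1: at (-3, -3), ∇g = (-7, -18) → (-3, -3) − 0.02·(-7, -18) = (-2.86, -2.64)
Step 2: at (-2.86, -2.64), ∇g = (-6.8, -15.98) → (-2.86, -2.64) − 0.02·(-6.8, -15.98) = (-2.724, -2.3204)
Step 3: at (-2.724, -2.3204), ∇g = (-6.5756, -14.1984) → (-2.724, -2.3204) − 0.02·(-6.5756, -14.1984) = (-2.592488, -2.036432)
∂g/∂v at (-2.592488, -2.036432) = -12.626104

-12.626104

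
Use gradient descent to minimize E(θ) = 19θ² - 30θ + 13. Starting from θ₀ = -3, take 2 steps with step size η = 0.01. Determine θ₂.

E′(θ) = 38θ - 30
θ₁ = -3 − 0.01·(-144) = -1.56
θ₂ = -1.56 − 0.01·(-89.28) = -0.6672

-0.6672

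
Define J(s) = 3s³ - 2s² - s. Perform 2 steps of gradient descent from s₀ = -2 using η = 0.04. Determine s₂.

J′(s) = 9s² - 4s - 1
s₁ = -2 − 0.04·43 = -3.72
s₂ = -3.72 − 0.04·138.4256 = -9.257024

-9.257024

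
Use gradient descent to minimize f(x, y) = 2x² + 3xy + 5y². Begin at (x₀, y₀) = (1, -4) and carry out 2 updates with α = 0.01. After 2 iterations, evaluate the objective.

∇f = (4x + 3y, 3x + 10y)
(x₁, y₁) = (1, -4) − 0.01·(-8, -37) = (1.08, -3.63)
(x₂, y₂) = (1.08, -3.63) − 0.01·(-6.57, -33.06) = (1.1457, -3.2994)
f(1.1457, -3.2994) = 45.71509104

45.71509104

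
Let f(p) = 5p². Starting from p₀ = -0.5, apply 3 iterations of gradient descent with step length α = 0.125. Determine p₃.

0.0078125

f′(p) = 10p
Step 1: f′(-0.5) = -5; p₁ = -0.5 − 0.125·(-5) = 0.125
Step 2: f′(0.125) = 1.25; p₂ = 0.125 − 0.125·1.25 = -0.03125
Step 3: f′(-0.03125) = -0.3125; p₃ = -0.03125 − 0.125·(-0.3125) = 0.0078125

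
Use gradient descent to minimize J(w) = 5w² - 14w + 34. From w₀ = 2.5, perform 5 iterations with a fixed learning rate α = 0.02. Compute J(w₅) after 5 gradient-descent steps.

J′(w) = 10w - 14
Step 1: J′(2.5) = 11; w₁ = 2.5 − 0.02·11 = 2.28
Step 2: J′(2.28) = 8.8; w₂ = 2.28 − 0.02·8.8 = 2.104
Step 3: J′(2.104) = 7.04; w₃ = 2.104 − 0.02·7.04 = 1.9632
Step 4: J′(1.9632) = 5.632; w₄ = 1.9632 − 0.02·5.632 = 1.85056
Step 5: J′(1.85056) = 4.5056; w₅ = 1.85056 − 0.02·4.5056 = 1.760448
J(1.760448) = 24.84961380352

24.84961380352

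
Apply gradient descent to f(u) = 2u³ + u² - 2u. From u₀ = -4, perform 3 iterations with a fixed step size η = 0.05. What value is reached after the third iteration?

f′(u) = 6u² + 2u - 2
u₁ = -4 − 0.05·86 = -8.3
u₂ = -8.3 − 0.05·394.74 = -28.037
u₃ = -28.037 − 0.05·4658.366214 = -260.9553107

-260.9553107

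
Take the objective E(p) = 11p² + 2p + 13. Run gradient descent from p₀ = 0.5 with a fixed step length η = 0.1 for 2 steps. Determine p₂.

E′(p) = 22p + 2
Step 1: E′(0.5) = 13; p₁ = 0.5 − 0.1·13 = -0.8
Step 2: E′(-0.8) = -15.6; p₂ = -0.8 − 0.1·(-15.6) = 0.76

0.76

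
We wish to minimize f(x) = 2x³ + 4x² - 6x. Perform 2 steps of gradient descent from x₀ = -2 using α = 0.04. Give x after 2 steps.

f′(x) = 6x² + 8x - 6
Step 1: f′(-2) = 2; x₁ = -2 − 0.04·2 = -2.08
Step 2: f′(-2.08) = 3.3184; x₂ = -2.08 − 0.04·3.3184 = -2.212736

-2.212736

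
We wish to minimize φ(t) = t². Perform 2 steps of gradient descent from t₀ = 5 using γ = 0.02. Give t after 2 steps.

φ′(t) = 2t
Step 1: φ′(5) = 10; t₁ = 5 − 0.02·10 = 4.8
Step 2: φ′(4.8) = 9.6; t₂ = 4.8 − 0.02·9.6 = 4.608

4.608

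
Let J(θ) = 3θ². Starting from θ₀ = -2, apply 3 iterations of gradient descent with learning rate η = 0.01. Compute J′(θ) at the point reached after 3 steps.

-9.967008

J′(θ) = 6θ
Step 1: J′(-2) = -12; θ₁ = -2 − 0.01·(-12) = -1.88
Step 2: J′(-1.88) = -11.28; θ₂ = -1.88 − 0.01·(-11.28) = -1.7672
Step 3: J′(-1.7672) = -10.6032; θ₃ = -1.7672 − 0.01·(-10.6032) = -1.661168
J′(θ) at (-1.661168) = -9.967008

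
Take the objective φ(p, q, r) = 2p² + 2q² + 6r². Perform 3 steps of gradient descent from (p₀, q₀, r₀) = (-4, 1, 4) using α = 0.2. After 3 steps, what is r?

-10.976

∇φ = (4p, 4q, 12r)
Step 1: at (-4, 1, 4), ∇φ = (-16, 4, 48) → (-4, 1, 4) − 0.2·(-16, 4, 48) = (-0.8, 0.2, -5.6)
Step 2: at (-0.8, 0.2, -5.6), ∇φ = (-3.2, 0.8, -67.2) → (-0.8, 0.2, -5.6) − 0.2·(-3.2, 0.8, -67.2) = (-0.16, 0.04, 7.84)
Step 3: at (-0.16, 0.04, 7.84), ∇φ = (-0.64, 0.16, 94.08) → (-0.16, 0.04, 7.84) − 0.2·(-0.64, 0.16, 94.08) = (-0.032, 0.008, -10.976)
r = -10.976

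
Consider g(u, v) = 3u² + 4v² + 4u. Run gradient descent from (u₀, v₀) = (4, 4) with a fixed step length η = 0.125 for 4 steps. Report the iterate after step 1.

∇g = (6u + 4, 8v)
Step 1: at (4, 4), ∇g = (28, 32) → (4, 4) − 0.125·(28, 32) = (0.5, 0)

(0.5, 0)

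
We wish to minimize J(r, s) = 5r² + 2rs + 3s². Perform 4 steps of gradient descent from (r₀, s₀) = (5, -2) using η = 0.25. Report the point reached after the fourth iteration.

∇J = (10r + 2s, 2r + 6s)
(r₁, s₁) = (5, -2) − 0.25·(46, -2) = (-6.5, -1.5)
(r₂, s₂) = (-6.5, -1.5) − 0.25·(-68, -22) = (10.5, 4)
(r₃, s₃) = (10.5, 4) − 0.25·(113, 45) = (-17.75, -7.25)
(r₄, s₄) = (-17.75, -7.25) − 0.25·(-192, -79) = (30.25, 12.5)

(30.25, 12.5)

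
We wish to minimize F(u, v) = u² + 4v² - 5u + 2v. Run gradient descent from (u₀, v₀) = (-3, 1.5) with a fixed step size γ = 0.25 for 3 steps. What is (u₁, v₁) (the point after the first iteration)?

∇F = (2u - 5, 8v + 2)
(u₁, v₁) = (-3, 1.5) − 0.25·(-11, 14) = (-0.25, -2)

(-0.25, -2)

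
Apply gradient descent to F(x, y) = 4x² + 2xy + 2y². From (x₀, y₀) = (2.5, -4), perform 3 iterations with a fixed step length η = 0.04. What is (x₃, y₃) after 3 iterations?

(1.379872, -2.780352)

∇F = (8x + 2y, 2x + 4y)
Step 1: at (2.5, -4), ∇F = (12, -11) → (2.5, -4) − 0.04·(12, -11) = (2.02, -3.56)
Step 2: at (2.02, -3.56), ∇F = (9.04, -10.2) → (2.02, -3.56) − 0.04·(9.04, -10.2) = (1.6584, -3.152)
Step 3: at (1.6584, -3.152), ∇F = (6.9632, -9.2912) → (1.6584, -3.152) − 0.04·(6.9632, -9.2912) = (1.379872, -2.780352)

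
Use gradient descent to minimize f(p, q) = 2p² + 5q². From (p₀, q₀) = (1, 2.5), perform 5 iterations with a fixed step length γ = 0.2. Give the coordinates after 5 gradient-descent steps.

(0.00032, -2.5)

∇f = (4p, 10q)
(p₁, q₁) = (1, 2.5) − 0.2·(4, 25) = (0.2, -2.5)
(p₂, q₂) = (0.2, -2.5) − 0.2·(0.8, -25) = (0.04, 2.5)
(p₃, q₃) = (0.04, 2.5) − 0.2·(0.16, 25) = (0.008, -2.5)
(p₄, q₄) = (0.008, -2.5) − 0.2·(0.032, -25) = (0.0016, 2.5)
(p₅, q₅) = (0.0016, 2.5) − 0.2·(0.0064, 25) = (0.00032, -2.5)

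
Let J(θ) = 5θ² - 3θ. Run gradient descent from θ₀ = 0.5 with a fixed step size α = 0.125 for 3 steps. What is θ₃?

0.296875

J′(θ) = 10θ - 3
θ₁ = 0.5 − 0.125·2 = 0.25
θ₂ = 0.25 − 0.125·(-0.5) = 0.3125
θ₃ = 0.3125 − 0.125·0.125 = 0.296875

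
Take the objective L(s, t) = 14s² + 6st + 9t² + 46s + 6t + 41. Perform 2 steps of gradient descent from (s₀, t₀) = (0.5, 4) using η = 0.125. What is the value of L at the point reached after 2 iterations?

∇L = (28s + 6t + 46, 6s + 18t + 6)
(s₁, t₁) = (0.5, 4) − 0.125·(84, 81) = (-10, -6.125)
(s₂, t₂) = (-10, -6.125) − 0.125·(-270.75, -164.25) = (23.84375, 14.40625)
L(23.84375, 14.40625) = 13112.4462890625

13112.4462890625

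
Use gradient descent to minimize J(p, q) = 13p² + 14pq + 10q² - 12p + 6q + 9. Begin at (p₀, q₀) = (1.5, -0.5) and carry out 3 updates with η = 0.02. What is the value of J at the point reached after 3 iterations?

0.010127647744

∇J = (26p + 14q - 12, 14p + 20q + 6)
Step 1: at (1.5, -0.5), ∇J = (20, 17) → (1.5, -0.5) − 0.02·(20, 17) = (1.1, -0.84)
Step 2: at (1.1, -0.84), ∇J = (4.84, 4.6) → (1.1, -0.84) − 0.02·(4.84, 4.6) = (1.0032, -0.932)
Step 3: at (1.0032, -0.932), ∇J = (1.0352, 1.4048) → (1.0032, -0.932) − 0.02·(1.0352, 1.4048) = (0.982496, -0.960096)
J(0.982496, -0.960096) = 0.010127647744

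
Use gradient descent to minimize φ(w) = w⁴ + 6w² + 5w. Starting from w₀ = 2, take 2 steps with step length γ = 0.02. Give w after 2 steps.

φ′(w) = 4w³ + 12w + 5
Step 1: φ′(2) = 61; w₁ = 2 − 0.02·61 = 0.78
Step 2: φ′(0.78) = 16.258208; w₂ = 0.78 − 0.02·16.258208 = 0.45483584

0.45483584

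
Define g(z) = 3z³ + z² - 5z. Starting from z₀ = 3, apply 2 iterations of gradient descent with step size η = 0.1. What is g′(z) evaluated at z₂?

6992.992144

g′(z) = 9z² + 2z - 5
z₁ = 3 − 0.1·82 = -5.2
z₂ = -5.2 − 0.1·227.96 = -27.996
g′(z) at (-27.996) = 6992.992144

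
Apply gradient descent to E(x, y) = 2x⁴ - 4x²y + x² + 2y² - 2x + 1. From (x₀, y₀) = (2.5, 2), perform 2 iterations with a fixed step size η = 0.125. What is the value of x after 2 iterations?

572.9375

∇E = (8x³ - 8xy + 2x - 2, -4x² + 4y)
(x₁, y₁) = (2.5, 2) − 0.125·(88, -17) = (-8.5, 4.125)
(x₂, y₂) = (-8.5, 4.125) − 0.125·(-4651.5, -272.5) = (572.9375, 38.1875)
x = 572.9375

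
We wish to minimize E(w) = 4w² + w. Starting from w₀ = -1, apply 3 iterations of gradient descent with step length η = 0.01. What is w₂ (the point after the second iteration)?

E′(w) = 8w + 1
Step 1: E′(-1) = -7; w₁ = -1 − 0.01·(-7) = -0.93
Step 2: E′(-0.93) = -6.44; w₂ = -0.93 − 0.01·(-6.44) = -0.8656

-0.8656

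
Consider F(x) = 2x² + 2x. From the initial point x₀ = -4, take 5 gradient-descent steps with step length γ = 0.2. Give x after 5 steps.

-0.50112

F′(x) = 4x + 2
x₁ = -4 − 0.2·(-14) = -1.2
x₂ = -1.2 − 0.2·(-2.8) = -0.64
x₃ = -0.64 − 0.2·(-0.56) = -0.528
x₄ = -0.528 − 0.2·(-0.112) = -0.5056
x₅ = -0.5056 − 0.2·(-0.0224) = -0.50112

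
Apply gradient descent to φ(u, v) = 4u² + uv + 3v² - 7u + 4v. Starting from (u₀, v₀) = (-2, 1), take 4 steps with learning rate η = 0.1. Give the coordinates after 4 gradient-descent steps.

(0.9364, -0.731)

∇φ = (8u + v - 7, u + 6v + 4)
(u₁, v₁) = (-2, 1) − 0.1·(-22, 8) = (0.2, 0.2)
(u₂, v₂) = (0.2, 0.2) − 0.1·(-5.2, 5.4) = (0.72, -0.34)
(u₃, v₃) = (0.72, -0.34) − 0.1·(-1.58, 2.68) = (0.878, -0.608)
(u₄, v₄) = (0.878, -0.608) − 0.1·(-0.584, 1.23) = (0.9364, -0.731)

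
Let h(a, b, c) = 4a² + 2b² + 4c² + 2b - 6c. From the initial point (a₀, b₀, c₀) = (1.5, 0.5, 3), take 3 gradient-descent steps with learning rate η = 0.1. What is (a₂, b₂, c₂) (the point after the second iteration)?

∇h = (8a, 4b + 2, 8c - 6)
Step 1: at (1.5, 0.5, 3), ∇h = (12, 4, 18) → (1.5, 0.5, 3) − 0.1·(12, 4, 18) = (0.3, 0.1, 1.2)
Step 2: at (0.3, 0.1, 1.2), ∇h = (2.4, 2.4, 3.6) → (0.3, 0.1, 1.2) − 0.1·(2.4, 2.4, 3.6) = (0.06, -0.14, 0.84)

(0.06, -0.14, 0.84)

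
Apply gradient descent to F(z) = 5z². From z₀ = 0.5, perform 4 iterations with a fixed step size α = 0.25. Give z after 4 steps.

2.53125

F′(z) = 10z
Step 1: F′(0.5) = 5; z₁ = 0.5 − 0.25·5 = -0.75
Step 2: F′(-0.75) = -7.5; z₂ = -0.75 − 0.25·(-7.5) = 1.125
Step 3: F′(1.125) = 11.25; z₃ = 1.125 − 0.25·11.25 = -1.6875
Step 4: F′(-1.6875) = -16.875; z₄ = -1.6875 − 0.25·(-16.875) = 2.53125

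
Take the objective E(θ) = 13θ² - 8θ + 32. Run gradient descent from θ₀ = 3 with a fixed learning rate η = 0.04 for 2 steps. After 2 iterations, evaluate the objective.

E′(θ) = 26θ - 8
θ₁ = 3 − 0.04·70 = 0.2
θ₂ = 0.2 − 0.04·(-2.8) = 0.312
E(0.312) = 30.769472

30.769472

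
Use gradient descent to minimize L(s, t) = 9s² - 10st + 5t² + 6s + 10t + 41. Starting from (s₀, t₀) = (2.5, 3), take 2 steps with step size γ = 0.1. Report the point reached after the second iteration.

(0.58, -0.6)

∇L = (18s - 10t + 6, -10s + 10t + 10)
(s₁, t₁) = (2.5, 3) − 0.1·(21, 15) = (0.4, 1.5)
(s₂, t₂) = (0.4, 1.5) − 0.1·(-1.8, 21) = (0.58, -0.6)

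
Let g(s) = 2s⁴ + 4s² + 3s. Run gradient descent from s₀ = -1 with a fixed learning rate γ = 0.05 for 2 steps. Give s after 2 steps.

g′(s) = 8s³ + 8s + 3
s₁ = -1 − 0.05·(-13) = -0.35
s₂ = -0.35 − 0.05·(-0.143) = -0.34285

-0.34285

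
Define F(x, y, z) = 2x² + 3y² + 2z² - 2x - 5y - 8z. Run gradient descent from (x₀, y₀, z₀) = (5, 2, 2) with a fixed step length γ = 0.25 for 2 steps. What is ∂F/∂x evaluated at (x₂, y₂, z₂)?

∇F = (4x - 2, 6y - 5, 4z - 8)
(x₁, y₁, z₁) = (5, 2, 2) − 0.25·(18, 7, 0) = (0.5, 0.25, 2)
(x₂, y₂, z₂) = (0.5, 0.25, 2) − 0.25·(0, -3.5, 0) = (0.5, 1.125, 2)
∂F/∂x at (0.5, 1.125, 2) = 0

0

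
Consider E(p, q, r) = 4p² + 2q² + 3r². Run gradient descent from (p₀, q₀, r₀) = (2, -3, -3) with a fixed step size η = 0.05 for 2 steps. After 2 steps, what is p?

∇E = (8p, 4q, 6r)
Step 1: at (2, -3, -3), ∇E = (16, -12, -18) → (2, -3, -3) − 0.05·(16, -12, -18) = (1.2, -2.4, -2.1)
Step 2: at (1.2, -2.4, -2.1), ∇E = (9.6, -9.6, -12.6) → (1.2, -2.4, -2.1) − 0.05·(9.6, -9.6, -12.6) = (0.72, -1.92, -1.47)
p = 0.72

0.72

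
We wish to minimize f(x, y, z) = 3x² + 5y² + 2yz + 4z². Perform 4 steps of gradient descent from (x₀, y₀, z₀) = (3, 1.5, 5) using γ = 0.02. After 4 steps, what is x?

∇f = (6x, 10y + 2z, 2y + 8z)
Step 1: at (3, 1.5, 5), ∇f = (18, 25, 43) → (3, 1.5, 5) − 0.02·(18, 25, 43) = (2.64, 1, 4.14)
Step 2: at (2.64, 1, 4.14), ∇f = (15.84, 18.28, 35.12) → (2.64, 1, 4.14) − 0.02·(15.84, 18.28, 35.12) = (2.3232, 0.6344, 3.4376)
Step 3: at (2.3232, 0.6344, 3.4376), ∇f = (13.9392, 13.2192, 28.7696) → (2.3232, 0.6344, 3.4376) − 0.02·(13.9392, 13.2192, 28.7696) = (2.044416, 0.370016, 2.862208)
Step 4: at (2.044416, 0.370016, 2.862208), ∇f = (12.266496, 9.424576, 23.637696) → (2.044416, 0.370016, 2.862208) − 0.02·(12.266496, 9.424576, 23.637696) = (1.79908608, 0.18152448, 2.38945408)
x = 1.79908608

1.79908608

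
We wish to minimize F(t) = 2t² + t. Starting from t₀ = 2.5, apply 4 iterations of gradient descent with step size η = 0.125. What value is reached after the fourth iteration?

F′(t) = 4t + 1
Step 1: F′(2.5) = 11; t₁ = 2.5 − 0.125·11 = 1.125
Step 2: F′(1.125) = 5.5; t₂ = 1.125 − 0.125·5.5 = 0.4375
Step 3: F′(0.4375) = 2.75; t₃ = 0.4375 − 0.125·2.75 = 0.09375
Step 4: F′(0.09375) = 1.375; t₄ = 0.09375 − 0.125·1.375 = -0.078125

-0.078125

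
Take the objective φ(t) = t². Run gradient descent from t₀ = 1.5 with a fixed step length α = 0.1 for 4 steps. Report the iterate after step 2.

0.96

φ′(t) = 2t
t₁ = 1.5 − 0.1·3 = 1.2
t₂ = 1.2 − 0.1·2.4 = 0.96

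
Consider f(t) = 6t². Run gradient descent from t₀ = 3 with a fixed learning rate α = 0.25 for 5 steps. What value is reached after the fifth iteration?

-96

f′(t) = 12t
t₁ = 3 − 0.25·36 = -6
t₂ = -6 − 0.25·(-72) = 12
t₃ = 12 − 0.25·144 = -24
t₄ = -24 − 0.25·(-288) = 48
t₅ = 48 − 0.25·576 = -96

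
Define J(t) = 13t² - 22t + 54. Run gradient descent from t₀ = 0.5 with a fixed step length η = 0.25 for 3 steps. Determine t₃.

J′(t) = 26t - 22
Step 1: J′(0.5) = -9; t₁ = 0.5 − 0.25·(-9) = 2.75
Step 2: J′(2.75) = 49.5; t₂ = 2.75 − 0.25·49.5 = -9.625
Step 3: J′(-9.625) = -272.25; t₃ = -9.625 − 0.25·(-272.25) = 58.4375

58.4375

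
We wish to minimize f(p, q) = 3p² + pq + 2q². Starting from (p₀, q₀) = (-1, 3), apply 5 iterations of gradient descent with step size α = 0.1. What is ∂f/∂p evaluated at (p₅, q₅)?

-0.46207

∇f = (6p + q, p + 4q)
Step 1: at (-1, 3), ∇f = (-3, 11) → (-1, 3) − 0.1·(-3, 11) = (-0.7, 1.9)
Step 2: at (-0.7, 1.9), ∇f = (-2.3, 6.9) → (-0.7, 1.9) − 0.1·(-2.3, 6.9) = (-0.47, 1.21)
Step 3: at (-0.47, 1.21), ∇f = (-1.61, 4.37) → (-0.47, 1.21) − 0.1·(-1.61, 4.37) = (-0.309, 0.773)
Step 4: at (-0.309, 0.773), ∇f = (-1.081, 2.783) → (-0.309, 0.773) − 0.1·(-1.081, 2.783) = (-0.2009, 0.4947)
Step 5: at (-0.2009, 0.4947), ∇f = (-0.7107, 1.7779) → (-0.2009, 0.4947) − 0.1·(-0.7107, 1.7779) = (-0.12983, 0.31691)
∂f/∂p at (-0.12983, 0.31691) = -0.46207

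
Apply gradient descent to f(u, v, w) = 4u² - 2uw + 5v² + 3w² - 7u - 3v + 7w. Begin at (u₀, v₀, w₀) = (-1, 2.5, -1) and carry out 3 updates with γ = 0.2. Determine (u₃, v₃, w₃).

∇f = (8u - 2w - 7, 10v - 3, -2u + 6w + 7)
(u₁, v₁, w₁) = (-1, 2.5, -1) − 0.2·(-13, 22, 3) = (1.6, -1.9, -1.6)
(u₂, v₂, w₂) = (1.6, -1.9, -1.6) − 0.2·(9, -22, -5.8) = (-0.2, 2.5, -0.44)
(u₃, v₃, w₃) = (-0.2, 2.5, -0.44) − 0.2·(-7.72, 22, 4.76) = (1.344, -1.9, -1.392)

(1.344, -1.9, -1.392)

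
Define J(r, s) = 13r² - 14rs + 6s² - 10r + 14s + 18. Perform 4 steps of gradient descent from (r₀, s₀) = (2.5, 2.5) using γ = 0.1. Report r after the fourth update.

11.0392

∇J = (26r - 14s - 10, -14r + 12s + 14)
(r₁, s₁) = (2.5, 2.5) − 0.1·(20, 9) = (0.5, 1.6)
(r₂, s₂) = (0.5, 1.6) − 0.1·(-19.4, 26.2) = (2.44, -1.02)
(r₃, s₃) = (2.44, -1.02) − 0.1·(67.72, -32.4) = (-4.332, 2.22)
(r₄, s₄) = (-4.332, 2.22) − 0.1·(-153.712, 101.288) = (11.0392, -7.9088)
r = 11.0392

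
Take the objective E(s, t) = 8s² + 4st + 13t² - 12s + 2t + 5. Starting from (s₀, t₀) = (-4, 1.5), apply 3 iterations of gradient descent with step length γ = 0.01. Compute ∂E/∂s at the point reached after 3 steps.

-43.63672

∇E = (16s + 4t - 12, 4s + 26t + 2)
Step 1: at (-4, 1.5), ∇E = (-70, 25) → (-4, 1.5) − 0.01·(-70, 25) = (-3.3, 1.25)
Step 2: at (-3.3, 1.25), ∇E = (-59.8, 21.3) → (-3.3, 1.25) − 0.01·(-59.8, 21.3) = (-2.702, 1.037)
Step 3: at (-2.702, 1.037), ∇E = (-51.084, 18.154) → (-2.702, 1.037) − 0.01·(-51.084, 18.154) = (-2.19116, 0.85546)
∂E/∂s at (-2.19116, 0.85546) = -43.63672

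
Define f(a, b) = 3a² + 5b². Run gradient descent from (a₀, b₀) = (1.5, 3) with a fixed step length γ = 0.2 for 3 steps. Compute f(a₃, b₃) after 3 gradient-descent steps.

∇f = (6a, 10b)
(a₁, b₁) = (1.5, 3) − 0.2·(9, 30) = (-0.3, -3)
(a₂, b₂) = (-0.3, -3) − 0.2·(-1.8, -30) = (0.06, 3)
(a₃, b₃) = (0.06, 3) − 0.2·(0.36, 30) = (-0.012, -3)
f(-0.012, -3) = 45.000432

45.000432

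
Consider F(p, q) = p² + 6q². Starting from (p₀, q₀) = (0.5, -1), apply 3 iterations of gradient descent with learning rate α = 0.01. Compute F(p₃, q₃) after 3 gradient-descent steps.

3.00788511592

∇F = (2p, 12q)
(p₁, q₁) = (0.5, -1) − 0.01·(1, -12) = (0.49, -0.88)
(p₂, q₂) = (0.49, -0.88) − 0.01·(0.98, -10.56) = (0.4802, -0.7744)
(p₃, q₃) = (0.4802, -0.7744) − 0.01·(0.9604, -9.2928) = (0.470596, -0.681472)
F(0.470596, -0.681472) = 3.00788511592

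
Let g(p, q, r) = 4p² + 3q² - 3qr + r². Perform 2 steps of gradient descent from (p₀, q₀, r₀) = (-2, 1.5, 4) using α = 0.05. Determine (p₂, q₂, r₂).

(-0.72, 1.72875, 3.69)

∇g = (8p, 6q - 3r, -3q + 2r)
(p₁, q₁, r₁) = (-2, 1.5, 4) − 0.05·(-16, -3, 3.5) = (-1.2, 1.65, 3.825)
(p₂, q₂, r₂) = (-1.2, 1.65, 3.825) − 0.05·(-9.6, -1.575, 2.7) = (-0.72, 1.72875, 3.69)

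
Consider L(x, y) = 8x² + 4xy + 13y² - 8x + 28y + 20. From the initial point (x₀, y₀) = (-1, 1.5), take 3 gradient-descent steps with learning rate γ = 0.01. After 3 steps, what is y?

0.039228

∇L = (16x + 4y - 8, 4x + 26y + 28)
Step 1: at (-1, 1.5), ∇L = (-18, 63) → (-1, 1.5) − 0.01·(-18, 63) = (-0.82, 0.87)
Step 2: at (-0.82, 0.87), ∇L = (-17.64, 47.34) → (-0.82, 0.87) − 0.01·(-17.64, 47.34) = (-0.6436, 0.3966)
Step 3: at (-0.6436, 0.3966), ∇L = (-16.7112, 35.7372) → (-0.6436, 0.3966) − 0.01·(-16.7112, 35.7372) = (-0.476488, 0.039228)
y = 0.039228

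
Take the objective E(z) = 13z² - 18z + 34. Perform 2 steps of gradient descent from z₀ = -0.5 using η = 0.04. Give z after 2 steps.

0.6904

E′(z) = 26z - 18
Step 1: E′(-0.5) = -31; z₁ = -0.5 − 0.04·(-31) = 0.74
Step 2: E′(0.74) = 1.24; z₂ = 0.74 − 0.04·1.24 = 0.6904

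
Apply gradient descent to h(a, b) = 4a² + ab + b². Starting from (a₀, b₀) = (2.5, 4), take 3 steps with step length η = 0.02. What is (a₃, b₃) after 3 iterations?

(1.28968, 3.42166)

∇h = (8a + b, a + 2b)
(a₁, b₁) = (2.5, 4) − 0.02·(24, 10.5) = (2.02, 3.79)
(a₂, b₂) = (2.02, 3.79) − 0.02·(19.95, 9.6) = (1.621, 3.598)
(a₃, b₃) = (1.621, 3.598) − 0.02·(16.566, 8.817) = (1.28968, 3.42166)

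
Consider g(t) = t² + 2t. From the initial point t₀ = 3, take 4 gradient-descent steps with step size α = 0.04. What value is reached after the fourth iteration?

g′(t) = 2t + 2
t₁ = 3 − 0.04·8 = 2.68
t₂ = 2.68 − 0.04·7.36 = 2.3856
t₃ = 2.3856 − 0.04·6.7712 = 2.114752
t₄ = 2.114752 − 0.04·6.229504 = 1.86557184

1.86557184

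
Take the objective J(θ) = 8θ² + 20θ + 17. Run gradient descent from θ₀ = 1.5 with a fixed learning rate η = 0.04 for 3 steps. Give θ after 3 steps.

-1.121696

J′(θ) = 16θ + 20
θ₁ = 1.5 − 0.04·44 = -0.26
θ₂ = -0.26 − 0.04·15.84 = -0.8936
θ₃ = -0.8936 − 0.04·5.7024 = -1.121696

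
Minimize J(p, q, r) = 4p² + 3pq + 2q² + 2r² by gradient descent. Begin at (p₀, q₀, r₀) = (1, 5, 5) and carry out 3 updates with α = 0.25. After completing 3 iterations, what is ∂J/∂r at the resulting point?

∇J = (8p + 3q, 3p + 4q, 4r)
(p₁, q₁, r₁) = (1, 5, 5) − 0.25·(23, 23, 20) = (-4.75, -0.75, 0)
(p₂, q₂, r₂) = (-4.75, -0.75, 0) − 0.25·(-40.25, -17.25, 0) = (5.3125, 3.5625, 0)
(p₃, q₃, r₃) = (5.3125, 3.5625, 0) − 0.25·(53.1875, 30.1875, 0) = (-7.984375, -3.984375, 0)
∂J/∂r at (-7.984375, -3.984375, 0) = 0

0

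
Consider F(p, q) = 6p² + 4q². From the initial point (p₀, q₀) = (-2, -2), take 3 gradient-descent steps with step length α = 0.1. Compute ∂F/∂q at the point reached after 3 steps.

-0.128

∇F = (12p, 8q)
(p₁, q₁) = (-2, -2) − 0.1·(-24, -16) = (0.4, -0.4)
(p₂, q₂) = (0.4, -0.4) − 0.1·(4.8, -3.2) = (-0.08, -0.08)
(p₃, q₃) = (-0.08, -0.08) − 0.1·(-0.96, -0.64) = (0.016, -0.016)
∂F/∂q at (0.016, -0.016) = -0.128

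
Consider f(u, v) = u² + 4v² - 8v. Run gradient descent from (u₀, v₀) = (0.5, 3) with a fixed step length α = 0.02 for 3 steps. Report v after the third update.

∇f = (2u, 8v - 8)
Step 1: at (0.5, 3), ∇f = (1, 16) → (0.5, 3) − 0.02·(1, 16) = (0.48, 2.68)
Step 2: at (0.48, 2.68), ∇f = (0.96, 13.44) → (0.48, 2.68) − 0.02·(0.96, 13.44) = (0.4608, 2.4112)
Step 3: at (0.4608, 2.4112), ∇f = (0.9216, 11.2896) → (0.4608, 2.4112) − 0.02·(0.9216, 11.2896) = (0.442368, 2.185408)
v = 2.185408

2.185408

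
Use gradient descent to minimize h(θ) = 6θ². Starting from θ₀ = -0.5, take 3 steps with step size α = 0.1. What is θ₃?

0.004

h′(θ) = 12θ
θ₁ = -0.5 − 0.1·(-6) = 0.1
θ₂ = 0.1 − 0.1·1.2 = -0.02
θ₃ = -0.02 − 0.1·(-0.24) = 0.004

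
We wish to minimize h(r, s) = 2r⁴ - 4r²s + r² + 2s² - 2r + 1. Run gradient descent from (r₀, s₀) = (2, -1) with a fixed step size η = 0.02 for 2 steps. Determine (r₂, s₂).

(0.34357504, -0.541632)

∇h = (8r³ - 8rs + 2r - 2, -4r² + 4s)
(r₁, s₁) = (2, -1) − 0.02·(82, -20) = (0.36, -0.6)
(r₂, s₂) = (0.36, -0.6) − 0.02·(0.821248, -2.9184) = (0.34357504, -0.541632)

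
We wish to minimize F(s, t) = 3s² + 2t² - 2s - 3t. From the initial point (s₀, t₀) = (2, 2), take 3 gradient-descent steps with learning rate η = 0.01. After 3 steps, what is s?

∇F = (6s - 2, 4t - 3)
Step 1: at (2, 2), ∇F = (10, 5) → (2, 2) − 0.01·(10, 5) = (1.9, 1.95)
Step 2: at (1.9, 1.95), ∇F = (9.4, 4.8) → (1.9, 1.95) − 0.01·(9.4, 4.8) = (1.806, 1.902)
Step 3: at (1.806, 1.902), ∇F = (8.836, 4.608) → (1.806, 1.902) − 0.01·(8.836, 4.608) = (1.71764, 1.85592)
s = 1.71764

1.71764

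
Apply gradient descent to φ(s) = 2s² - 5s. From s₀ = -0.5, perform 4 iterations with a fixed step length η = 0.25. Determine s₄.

1.25

φ′(s) = 4s - 5
Step 1: φ′(-0.5) = -7; s₁ = -0.5 − 0.25·(-7) = 1.25
Step 2: φ′(1.25) = 0; s₂ = 1.25 − 0.25·0 = 1.25
Step 3: φ′(1.25) = 0; s₃ = 1.25 − 0.25·0 = 1.25
Step 4: φ′(1.25) = 0; s₄ = 1.25 − 0.25·0 = 1.25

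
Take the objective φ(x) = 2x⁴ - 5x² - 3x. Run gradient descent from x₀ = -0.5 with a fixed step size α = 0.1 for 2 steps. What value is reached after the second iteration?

-0.7272

φ′(x) = 8x³ - 10x - 3
Step 1: φ′(-0.5) = 1; x₁ = -0.5 − 0.1·1 = -0.6
Step 2: φ′(-0.6) = 1.272; x₂ = -0.6 − 0.1·1.272 = -0.7272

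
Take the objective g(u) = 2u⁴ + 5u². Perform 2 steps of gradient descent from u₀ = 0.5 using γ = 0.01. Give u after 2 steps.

0.38918528

g′(u) = 8u³ + 10u
u₁ = 0.5 − 0.01·6 = 0.44
u₂ = 0.44 − 0.01·5.081472 = 0.38918528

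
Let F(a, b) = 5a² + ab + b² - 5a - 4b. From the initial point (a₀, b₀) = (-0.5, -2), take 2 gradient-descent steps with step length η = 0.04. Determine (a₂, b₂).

∇F = (10a + b - 5, a + 2b - 4)
Step 1: at (-0.5, -2), ∇F = (-12, -8.5) → (-0.5, -2) − 0.04·(-12, -8.5) = (-0.02, -1.66)
Step 2: at (-0.02, -1.66), ∇F = (-6.86, -7.34) → (-0.02, -1.66) − 0.04·(-6.86, -7.34) = (0.2544, -1.3664)

(0.2544, -1.3664)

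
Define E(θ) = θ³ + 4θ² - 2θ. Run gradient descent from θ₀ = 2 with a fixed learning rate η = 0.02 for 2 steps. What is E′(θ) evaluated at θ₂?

E′(θ) = 3θ² + 8θ - 2
θ₁ = 2 − 0.02·26 = 1.48
θ₂ = 1.48 − 0.02·16.4112 = 1.151776
E′(θ) at (1.151776) = 11.193971862528

11.193971862528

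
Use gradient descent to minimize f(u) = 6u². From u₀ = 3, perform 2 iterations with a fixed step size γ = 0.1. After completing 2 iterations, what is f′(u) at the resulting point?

1.44

f′(u) = 12u
u₁ = 3 − 0.1·36 = -0.6
u₂ = -0.6 − 0.1·(-7.2) = 0.12
f′(u) at (0.12) = 1.44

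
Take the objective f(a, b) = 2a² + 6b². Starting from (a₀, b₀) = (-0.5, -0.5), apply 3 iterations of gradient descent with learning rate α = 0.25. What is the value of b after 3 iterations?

∇f = (4a, 12b)
(a₁, b₁) = (-0.5, -0.5) − 0.25·(-2, -6) = (0, 1)
(a₂, b₂) = (0, 1) − 0.25·(0, 12) = (0, -2)
(a₃, b₃) = (0, -2) − 0.25·(0, -24) = (0, 4)
b = 4

4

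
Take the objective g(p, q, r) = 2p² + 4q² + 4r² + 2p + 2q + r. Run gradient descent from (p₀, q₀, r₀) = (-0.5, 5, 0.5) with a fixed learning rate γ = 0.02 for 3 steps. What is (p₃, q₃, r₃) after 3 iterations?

∇g = (4p + 2, 8q + 2, 8r + 1)
(p₁, q₁, r₁) = (-0.5, 5, 0.5) − 0.02·(0, 42, 5) = (-0.5, 4.16, 0.4)
(p₂, q₂, r₂) = (-0.5, 4.16, 0.4) − 0.02·(0, 35.28, 4.2) = (-0.5, 3.4544, 0.316)
(p₃, q₃, r₃) = (-0.5, 3.4544, 0.316) − 0.02·(0, 29.6352, 3.528) = (-0.5, 2.861696, 0.24544)

(-0.5, 2.861696, 0.24544)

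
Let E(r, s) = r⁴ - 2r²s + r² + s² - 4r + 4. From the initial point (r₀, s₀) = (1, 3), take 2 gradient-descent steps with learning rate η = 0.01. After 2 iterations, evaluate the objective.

2.888959150625

∇E = (4r³ - 4rs + 2r - 4, -2r² + 2s)
Step 1: at (1, 3), ∇E = (-10, 4) → (1, 3) − 0.01·(-10, 4) = (1.1, 2.96)
Step 2: at (1.1, 2.96), ∇E = (-9.5, 3.5) → (1.1, 2.96) − 0.01·(-9.5, 3.5) = (1.195, 2.925)
E(1.195, 2.925) = 2.888959150625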